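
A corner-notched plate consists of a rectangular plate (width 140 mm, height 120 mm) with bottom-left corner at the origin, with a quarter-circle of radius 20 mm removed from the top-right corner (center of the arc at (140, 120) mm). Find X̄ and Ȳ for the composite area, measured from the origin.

Part | A | x̄ᵢ | ȳᵢ | A·x̄ᵢ | A·ȳᵢ
plate | 16800.00 | 70.00 | 60.00 | 1176000.00 | 1008000.00
removed quarter-circle | -314.16 | 131.51 | 111.51 | -41315.63 | -35032.45
Σ | 16485.84 |  |  | 1134684.37 | 972967.55
X̄ = 1134684.37 / 16485.84 = 68.83 mm
Ȳ = 972967.55 / 16485.84 = 59.02 mm

X̄ = 68.83 mm, Ȳ = 59.02 mm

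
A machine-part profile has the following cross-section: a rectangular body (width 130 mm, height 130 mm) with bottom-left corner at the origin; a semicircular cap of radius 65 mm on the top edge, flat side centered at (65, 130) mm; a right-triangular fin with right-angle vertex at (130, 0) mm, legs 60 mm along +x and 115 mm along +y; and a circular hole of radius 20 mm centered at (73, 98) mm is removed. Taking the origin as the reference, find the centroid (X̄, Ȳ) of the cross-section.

X̄ = 76.01 mm, Ȳ = 83.69 mm

rectangular body: A = 130 × 130 = 16900.00, centroid at (65.00, 65.00).
semicircular top: A = ½π·65² = 6636.61, centroid at (65.00, 157.59).
triangular fin: A = ½·60·115 = 3450.00, centroid at (150.00, 38.33).
hole: A = −π·20² = -1256.64, centroid at (73.00, 98.00).
ΣA = 25729.98 mm²
ΣAX̄ = (16900.00)(65.00) + (6636.61)(65.00) + (3450.00)(150.00) + (-1256.64)(73.00) = 1955645.44 mm³
ΣAȲ = (16900.00)(65.00) + (6636.61)(157.59) + (3450.00)(38.33) + (-1256.64)(98.00) = 2153442.78 mm³
X̄ = 1955645.44 / 25729.98 = 76.01 mm
Ȳ = 2153442.78 / 25729.98 = 83.69 mm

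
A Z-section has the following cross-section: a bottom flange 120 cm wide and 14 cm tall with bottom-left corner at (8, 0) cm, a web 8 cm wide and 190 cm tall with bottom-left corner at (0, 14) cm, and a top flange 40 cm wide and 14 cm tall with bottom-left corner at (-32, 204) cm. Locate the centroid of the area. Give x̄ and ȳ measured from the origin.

x̄ = 30.21 cm, ȳ = 78.62 cm

bottom flange: A = 120 × 14 = 1680.00, centroid at (68.00, 7.00).
web: A = 8 × 190 = 1520.00, centroid at (4.00, 109.00).
top flange: A = 40 × 14 = 560.00, centroid at (-12.00, 211.00).
ΣA = 3760.00 cm², ΣAx̄ = 113600.00 cm³, ΣAȳ = 295600.00 cm³.
x̄ = 113600.00/3760.00 = 30.21 cm; ȳ = 295600.00/3760.00 = 78.62 cm.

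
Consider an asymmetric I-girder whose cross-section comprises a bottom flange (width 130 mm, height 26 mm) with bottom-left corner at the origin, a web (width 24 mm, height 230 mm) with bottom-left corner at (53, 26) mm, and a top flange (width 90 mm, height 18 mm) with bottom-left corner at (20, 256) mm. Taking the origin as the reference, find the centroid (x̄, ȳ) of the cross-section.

x̄ = 65.00 mm, ȳ = 118.97 mm

bottom flange: A = 130 × 26 = 3380.00, centroid at (65.00, 13.00).
web: A = 24 × 230 = 5520.00, centroid at (65.00, 141.00).
top flange: A = 90 × 18 = 1620.00, centroid at (65.00, 265.00).
ΣA = 10520.00 mm²
ΣAx̄ = (3380.00)(65.00) + (5520.00)(65.00) + (1620.00)(65.00) = 683800.00 mm³
ΣAȳ = (3380.00)(13.00) + (5520.00)(141.00) + (1620.00)(265.00) = 1251560.00 mm³
x̄ = 683800.00 / 10520.00 = 65.00 mm
ȳ = 1251560.00 / 10520.00 = 118.97 mm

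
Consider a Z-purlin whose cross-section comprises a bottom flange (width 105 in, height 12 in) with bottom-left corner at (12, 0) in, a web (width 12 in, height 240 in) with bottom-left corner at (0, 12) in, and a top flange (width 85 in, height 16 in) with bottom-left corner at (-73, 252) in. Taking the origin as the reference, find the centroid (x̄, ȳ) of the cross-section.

x̄ = 10.38 in, ȳ = 134.79 in

bottom flange: A = 105 × 12 = 1260.00, centroid at (64.50, 6.00).
web: A = 12 × 240 = 2880.00, centroid at (6.00, 132.00).
top flange: A = 85 × 16 = 1360.00, centroid at (-30.50, 260.00).
ΣA = 5500.00 in², ΣAx̄ = 57070.00 in³, ΣAȳ = 741320.00 in³.
x̄ = 57070.00/5500.00 = 10.38 in; ȳ = 741320.00/5500.00 = 134.79 in.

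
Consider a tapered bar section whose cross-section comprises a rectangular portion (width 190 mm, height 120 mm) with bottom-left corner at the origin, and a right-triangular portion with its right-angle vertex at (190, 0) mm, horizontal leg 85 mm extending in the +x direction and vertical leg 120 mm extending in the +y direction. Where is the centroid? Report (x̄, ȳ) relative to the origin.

x̄ = 117.54 mm, ȳ = 56.34 mm

Part | A | x̄ᵢ | ȳᵢ | A·x̄ᵢ | A·ȳᵢ
rectangular portion | 22800.00 | 95.00 | 60.00 | 2166000.00 | 1368000.00
triangular portion | 5100.00 | 218.33 | 40.00 | 1113500.00 | 204000.00
Σ | 27900.00 |  |  | 3279500.00 | 1572000.00
x̄ = 3279500.00 / 27900.00 = 117.54 mm
ȳ = 1572000.00 / 27900.00 = 56.34 mm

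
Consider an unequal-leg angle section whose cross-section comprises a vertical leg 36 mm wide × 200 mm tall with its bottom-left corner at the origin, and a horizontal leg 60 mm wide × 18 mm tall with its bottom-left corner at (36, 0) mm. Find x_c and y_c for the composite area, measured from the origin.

x_c = 24.26 mm, y_c = 88.13 mm

vertical leg: A = 36 × 200 = 7200.00, centroid at (18.00, 100.00).
horizontal leg: A = 60 × 18 = 1080.00, centroid at (66.00, 9.00).
ΣA = 8280.00 mm²
ΣAx_c = (7200.00)(18.00) + (1080.00)(66.00) = 200880.00 mm³
ΣAy_c = (7200.00)(100.00) + (1080.00)(9.00) = 729720.00 mm³
x_c = 200880.00 / 8280.00 = 24.26 mm
y_c = 729720.00 / 8280.00 = 88.13 mm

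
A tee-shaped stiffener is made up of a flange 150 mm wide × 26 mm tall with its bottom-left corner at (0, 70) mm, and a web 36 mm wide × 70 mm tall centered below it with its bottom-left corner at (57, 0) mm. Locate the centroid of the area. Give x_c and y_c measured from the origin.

Part | A | x̄ᵢ | ȳᵢ | A·x̄ᵢ | A·ȳᵢ
web | 2520.00 | 75.00 | 35.00 | 189000.00 | 88200.00
flange | 3900.00 | 75.00 | 83.00 | 292500.00 | 323700.00
Σ | 6420.00 |  |  | 481500.00 | 411900.00
x_c = 481500.00 / 6420.00 = 75.00 mm
y_c = 411900.00 / 6420.00 = 64.16 mm

x_c = 75.00 mm, y_c = 64.16 mm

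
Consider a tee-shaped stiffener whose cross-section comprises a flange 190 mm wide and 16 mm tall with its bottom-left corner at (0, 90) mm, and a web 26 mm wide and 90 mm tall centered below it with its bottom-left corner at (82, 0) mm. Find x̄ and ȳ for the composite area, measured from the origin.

web: A = 26 × 90 = 2340.00, centroid at (95.00, 45.00).
flange: A = 190 × 16 = 3040.00, centroid at (95.00, 98.00).
ΣA = 5380.00 mm², ΣAx̄ = 511100.00 mm³, ΣAȳ = 403220.00 mm³.
x̄ = 511100.00/5380.00 = 95.00 mm; ȳ = 403220.00/5380.00 = 74.95 mm.

x̄ = 95.00 mm, ȳ = 74.95 mm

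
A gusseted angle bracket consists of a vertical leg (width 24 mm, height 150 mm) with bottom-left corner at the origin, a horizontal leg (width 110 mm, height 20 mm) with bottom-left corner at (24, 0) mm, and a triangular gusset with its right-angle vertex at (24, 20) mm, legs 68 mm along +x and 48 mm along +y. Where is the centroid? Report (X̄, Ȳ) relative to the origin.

X̄ = 39.45 mm, Ȳ = 47.19 mm

vertical leg: A = 24 × 150 = 3600.00, centroid at (12.00, 75.00).
horizontal leg: A = 110 × 20 = 2200.00, centroid at (79.00, 10.00).
gusset: A = ½·68·48 = 1632.00, centroid at (46.67, 36.00).
ΣA = 7432.00 mm²
ΣAX̄ = (3600.00)(12.00) + (2200.00)(79.00) + (1632.00)(46.67) = 293160.00 mm³
ΣAȲ = (3600.00)(75.00) + (2200.00)(10.00) + (1632.00)(36.00) = 350752.00 mm³
X̄ = 293160.00 / 7432.00 = 39.45 mm
Ȳ = 350752.00 / 7432.00 = 47.19 mm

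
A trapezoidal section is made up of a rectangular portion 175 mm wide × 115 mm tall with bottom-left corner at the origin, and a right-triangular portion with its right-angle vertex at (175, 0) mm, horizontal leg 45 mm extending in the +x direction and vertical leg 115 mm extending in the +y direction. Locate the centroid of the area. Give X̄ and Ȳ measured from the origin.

rectangular portion: A = 175 × 115 = 20125.00, centroid at (87.50, 57.50).
triangular portion: A = ½·45·115 = 2587.50, centroid at (190.00, 38.33).
ΣA = 22712.50 mm², ΣAX̄ = 2252562.50 mm³, ΣAȲ = 1256375.00 mm³.
X̄ = 2252562.50/22712.50 = 99.18 mm; Ȳ = 1256375.00/22712.50 = 55.32 mm.

X̄ = 99.18 mm, Ȳ = 55.32 mm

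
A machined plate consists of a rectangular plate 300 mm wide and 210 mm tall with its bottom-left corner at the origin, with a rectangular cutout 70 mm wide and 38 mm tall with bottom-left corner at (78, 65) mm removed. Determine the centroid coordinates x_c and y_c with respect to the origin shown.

x_c = 151.63 mm, y_c = 105.93 mm

Part | A | x̄ᵢ | ȳᵢ | A·x̄ᵢ | A·ȳᵢ
plate | 63000.00 | 150.00 | 105.00 | 9450000.00 | 6615000.00
hole | -2660.00 | 113.00 | 84.00 | -300580.00 | -223440.00
Σ | 60340.00 |  |  | 9149420.00 | 6391560.00
x_c = 9149420.00 / 60340.00 = 151.63 mm
y_c = 6391560.00 / 60340.00 = 105.93 mm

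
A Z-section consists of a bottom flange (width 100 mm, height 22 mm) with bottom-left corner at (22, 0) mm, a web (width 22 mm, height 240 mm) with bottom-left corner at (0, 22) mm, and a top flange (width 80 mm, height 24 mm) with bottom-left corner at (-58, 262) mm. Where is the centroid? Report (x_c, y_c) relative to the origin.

x_c = 19.35 mm, y_c = 138.30 mm

Part | A | x̄ᵢ | ȳᵢ | A·x̄ᵢ | A·ȳᵢ
bottom flange | 2200.00 | 72.00 | 11.00 | 158400.00 | 24200.00
web | 5280.00 | 11.00 | 142.00 | 58080.00 | 749760.00
top flange | 1920.00 | -18.00 | 274.00 | -34560.00 | 526080.00
Σ | 9400.00 |  |  | 181920.00 | 1300040.00
x_c = 181920.00 / 9400.00 = 19.35 mm
y_c = 1300040.00 / 9400.00 = 138.30 mm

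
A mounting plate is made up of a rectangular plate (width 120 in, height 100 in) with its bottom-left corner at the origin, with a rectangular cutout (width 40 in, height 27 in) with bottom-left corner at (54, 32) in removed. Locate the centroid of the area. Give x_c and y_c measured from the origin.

x_c = 58.62 in, y_c = 50.45 in

Part | A | x̄ᵢ | ȳᵢ | A·x̄ᵢ | A·ȳᵢ
plate | 12000.00 | 60.00 | 50.00 | 720000.00 | 600000.00
hole | -1080.00 | 74.00 | 45.50 | -79920.00 | -49140.00
Σ | 10920.00 |  |  | 640080.00 | 550860.00
x_c = 640080.00 / 10920.00 = 58.62 in
y_c = 550860.00 / 10920.00 = 50.45 in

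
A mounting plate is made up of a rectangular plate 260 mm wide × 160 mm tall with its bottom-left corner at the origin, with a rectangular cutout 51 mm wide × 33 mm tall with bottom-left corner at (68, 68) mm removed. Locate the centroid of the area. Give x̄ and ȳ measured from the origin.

plate: A = 260 × 160 = 41600.00, centroid at (130.00, 80.00).
hole: A = −(51 × 33) = -1683.00, centroid at (93.50, 84.50).
ΣA = 39917.00 mm², ΣAx̄ = 5250639.50 mm³, ΣAȳ = 3185786.50 mm³.
x̄ = 5250639.50/39917.00 = 131.54 mm; ȳ = 3185786.50/39917.00 = 79.81 mm.

x̄ = 131.54 mm, ȳ = 79.81 mm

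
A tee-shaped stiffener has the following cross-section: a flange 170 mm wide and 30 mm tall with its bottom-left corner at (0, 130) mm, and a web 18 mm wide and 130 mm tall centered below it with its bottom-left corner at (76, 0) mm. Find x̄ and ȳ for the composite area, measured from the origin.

Part | A | x̄ᵢ | ȳᵢ | A·x̄ᵢ | A·ȳᵢ
web | 2340.00 | 85.00 | 65.00 | 198900.00 | 152100.00
flange | 5100.00 | 85.00 | 145.00 | 433500.00 | 739500.00
Σ | 7440.00 |  |  | 632400.00 | 891600.00
x̄ = 632400.00 / 7440.00 = 85.00 mm
ȳ = 891600.00 / 7440.00 = 119.84 mm

x̄ = 85.00 mm, ȳ = 119.84 mm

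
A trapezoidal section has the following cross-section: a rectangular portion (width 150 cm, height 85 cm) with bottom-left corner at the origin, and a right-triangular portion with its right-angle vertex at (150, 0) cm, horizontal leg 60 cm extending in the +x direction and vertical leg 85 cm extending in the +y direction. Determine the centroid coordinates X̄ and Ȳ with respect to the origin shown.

rectangular portion: A = 150 × 85 = 12750.00, centroid at (75.00, 42.50).
triangular portion: A = ½·60·85 = 2550.00, centroid at (170.00, 28.33).
ΣA = 15300.00 cm², ΣAX̄ = 1389750.00 cm³, ΣAȲ = 614125.00 cm³.
X̄ = 1389750.00/15300.00 = 90.83 cm; Ȳ = 614125.00/15300.00 = 40.14 cm.

X̄ = 90.83 cm, Ȳ = 40.14 cm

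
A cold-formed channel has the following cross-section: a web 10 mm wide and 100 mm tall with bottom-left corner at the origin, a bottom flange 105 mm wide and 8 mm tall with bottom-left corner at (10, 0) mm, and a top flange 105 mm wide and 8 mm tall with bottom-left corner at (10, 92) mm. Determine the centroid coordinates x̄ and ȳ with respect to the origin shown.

web: A = 10 × 100 = 1000.00, centroid at (5.00, 50.00).
bottom flange: A = 105 × 8 = 840.00, centroid at (62.50, 4.00).
top flange: A = 105 × 8 = 840.00, centroid at (62.50, 96.00).
ΣA = 2680.00 mm², ΣAx̄ = 110000.00 mm³, ΣAȳ = 134000.00 mm³.
x̄ = 110000.00/2680.00 = 41.04 mm; ȳ = 134000.00/2680.00 = 50.00 mm.

x̄ = 41.04 mm, ȳ = 50.00 mm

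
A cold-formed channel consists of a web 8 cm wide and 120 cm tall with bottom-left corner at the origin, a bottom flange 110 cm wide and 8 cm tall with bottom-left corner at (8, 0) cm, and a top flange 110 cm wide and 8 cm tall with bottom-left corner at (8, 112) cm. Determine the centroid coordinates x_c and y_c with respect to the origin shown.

x_c = 42.18 cm, y_c = 60.00 cm

web: A = 8 × 120 = 960.00, centroid at (4.00, 60.00).
bottom flange: A = 110 × 8 = 880.00, centroid at (63.00, 4.00).
top flange: A = 110 × 8 = 880.00, centroid at (63.00, 116.00).
ΣA = 2720.00 cm², ΣAx_c = 114720.00 cm³, ΣAy_c = 163200.00 cm³.
x_c = 114720.00/2720.00 = 42.18 cm; y_c = 163200.00/2720.00 = 60.00 cm.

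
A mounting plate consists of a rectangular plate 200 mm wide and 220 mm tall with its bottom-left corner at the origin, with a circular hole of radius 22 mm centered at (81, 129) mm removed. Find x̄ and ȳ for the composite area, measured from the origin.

plate: A = 200 × 220 = 44000.00, centroid at (100.00, 110.00).
hole: A = −π·22² = -1520.53, centroid at (81.00, 129.00).
ΣA = 42479.47 mm²
ΣAx̄ = (44000.00)(100.00) + (-1520.53)(81.00) = 4276837.00 mm³
ΣAȳ = (44000.00)(110.00) + (-1520.53)(129.00) = 4643851.52 mm³
x̄ = 4276837.00 / 42479.47 = 100.68 mm
ȳ = 4643851.52 / 42479.47 = 109.32 mm

x̄ = 100.68 mm, ȳ = 109.32 mm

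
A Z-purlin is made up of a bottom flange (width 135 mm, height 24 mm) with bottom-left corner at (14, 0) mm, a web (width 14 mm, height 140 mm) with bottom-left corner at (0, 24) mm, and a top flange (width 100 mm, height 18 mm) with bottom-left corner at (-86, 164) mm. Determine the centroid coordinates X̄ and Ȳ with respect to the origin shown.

X̄ = 30.43 mm, Ȳ = 76.36 mm

bottom flange: A = 135 × 24 = 3240.00, centroid at (81.50, 12.00).
web: A = 14 × 140 = 1960.00, centroid at (7.00, 94.00).
top flange: A = 100 × 18 = 1800.00, centroid at (-36.00, 173.00).
ΣA = 7000.00 mm²
ΣAX̄ = (3240.00)(81.50) + (1960.00)(7.00) + (1800.00)(-36.00) = 212980.00 mm³
ΣAȲ = (3240.00)(12.00) + (1960.00)(94.00) + (1800.00)(173.00) = 534520.00 mm³
X̄ = 212980.00 / 7000.00 = 30.43 mm
Ȳ = 534520.00 / 7000.00 = 76.36 mm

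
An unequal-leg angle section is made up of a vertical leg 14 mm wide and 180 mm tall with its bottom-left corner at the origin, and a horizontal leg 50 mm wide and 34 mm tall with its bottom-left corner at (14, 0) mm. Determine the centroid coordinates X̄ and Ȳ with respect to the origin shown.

vertical leg: A = 14 × 180 = 2520.00, centroid at (7.00, 90.00).
horizontal leg: A = 50 × 34 = 1700.00, centroid at (39.00, 17.00).
ΣA = 4220.00 mm², ΣAX̄ = 83940.00 mm³, ΣAȲ = 255700.00 mm³.
X̄ = 83940.00/4220.00 = 19.89 mm; Ȳ = 255700.00/4220.00 = 60.59 mm.

X̄ = 19.89 mm, Ȳ = 60.59 mm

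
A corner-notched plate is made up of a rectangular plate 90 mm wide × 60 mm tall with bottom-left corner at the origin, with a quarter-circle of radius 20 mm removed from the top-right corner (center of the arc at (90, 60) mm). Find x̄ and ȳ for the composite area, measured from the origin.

x̄ = 42.74 mm, ȳ = 28.67 mm

plate: A = 90 × 60 = 5400.00, centroid at (45.00, 30.00).
removed quarter-circle: A = −¼π·20² = -314.16, centroid at (81.51, 51.51).
ΣA = 5085.84 mm²
ΣAx̄ = (5400.00)(45.00) + (-314.16)(81.51) = 217392.33 mm³
ΣAȳ = (5400.00)(30.00) + (-314.16)(51.51) = 145817.11 mm³
x̄ = 217392.33 / 5085.84 = 42.74 mm
ȳ = 145817.11 / 5085.84 = 28.67 mm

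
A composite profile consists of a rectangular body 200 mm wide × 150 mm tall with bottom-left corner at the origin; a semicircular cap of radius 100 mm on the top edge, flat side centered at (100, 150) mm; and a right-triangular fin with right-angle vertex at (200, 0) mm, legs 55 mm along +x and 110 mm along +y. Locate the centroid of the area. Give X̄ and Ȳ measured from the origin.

Part | A | x̄ᵢ | ȳᵢ | A·x̄ᵢ | A·ȳᵢ
rectangular body | 30000.00 | 100.00 | 75.00 | 3000000.00 | 2250000.00
semicircular top | 15707.96 | 100.00 | 192.44 | 1570796.33 | 3022861.16
triangular fin | 3025.00 | 218.33 | 36.67 | 660458.33 | 110916.67
Σ | 48732.96 |  |  | 5231254.66 | 5383777.82
X̄ = 5231254.66 / 48732.96 = 107.35 mm
Ȳ = 5383777.82 / 48732.96 = 110.48 mm

X̄ = 107.35 mm, Ȳ = 110.48 mm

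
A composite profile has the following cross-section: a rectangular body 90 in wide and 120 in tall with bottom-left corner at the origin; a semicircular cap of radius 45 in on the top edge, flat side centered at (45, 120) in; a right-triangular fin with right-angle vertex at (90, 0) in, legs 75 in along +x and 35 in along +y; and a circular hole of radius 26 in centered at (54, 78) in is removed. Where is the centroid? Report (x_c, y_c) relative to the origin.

x_c = 50.52 in, y_c = 71.39 in

Part | A | x̄ᵢ | ȳᵢ | A·x̄ᵢ | A·ȳᵢ
rectangular body | 10800.00 | 45.00 | 60.00 | 486000.00 | 648000.00
semicircular top | 3180.86 | 45.00 | 139.10 | 143138.82 | 442453.51
triangular fin | 1312.50 | 115.00 | 11.67 | 150937.50 | 15312.50
hole | -2123.72 | 54.00 | 78.00 | -114680.70 | -165649.90
Σ | 13169.65 |  |  | 665395.62 | 940116.11
x_c = 665395.62 / 13169.65 = 50.52 in
y_c = 940116.11 / 13169.65 = 71.39 in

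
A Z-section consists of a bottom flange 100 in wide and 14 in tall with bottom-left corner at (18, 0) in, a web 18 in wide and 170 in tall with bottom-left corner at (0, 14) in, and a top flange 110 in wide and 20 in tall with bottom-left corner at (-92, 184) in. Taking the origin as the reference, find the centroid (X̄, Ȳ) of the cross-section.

X̄ = 6.21 in, Ȳ = 111.04 in

Part | A | x̄ᵢ | ȳᵢ | A·x̄ᵢ | A·ȳᵢ
bottom flange | 1400.00 | 68.00 | 7.00 | 95200.00 | 9800.00
web | 3060.00 | 9.00 | 99.00 | 27540.00 | 302940.00
top flange | 2200.00 | -37.00 | 194.00 | -81400.00 | 426800.00
Σ | 6660.00 |  |  | 41340.00 | 739540.00
X̄ = 41340.00 / 6660.00 = 6.21 in
Ȳ = 739540.00 / 6660.00 = 111.04 in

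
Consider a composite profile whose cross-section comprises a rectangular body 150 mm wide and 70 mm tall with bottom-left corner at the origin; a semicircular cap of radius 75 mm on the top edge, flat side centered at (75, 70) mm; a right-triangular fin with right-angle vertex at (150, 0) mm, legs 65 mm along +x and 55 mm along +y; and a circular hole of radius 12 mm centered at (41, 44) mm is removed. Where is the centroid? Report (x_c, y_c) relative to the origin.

x_c = 84.10 mm, y_c = 61.93 mm

rectangular body: A = 150 × 70 = 10500.00, centroid at (75.00, 35.00).
semicircular top: A = ½π·75² = 8835.73, centroid at (75.00, 101.83).
triangular fin: A = ½·65·55 = 1787.50, centroid at (171.67, 18.33).
hole: A = −π·12² = -452.39, centroid at (41.00, 44.00).
ΣA = 20670.84 mm²
ΣAx_c = (10500.00)(75.00) + (8835.73)(75.00) + (1787.50)(171.67) + (-452.39)(41.00) = 1738485.90 mm³
ΣAy_c = (10500.00)(35.00) + (8835.73)(101.83) + (1787.50)(18.33) + (-452.39)(44.00) = 1280116.76 mm³
x_c = 1738485.90 / 20670.84 = 84.10 mm
y_c = 1280116.76 / 20670.84 = 61.93 mm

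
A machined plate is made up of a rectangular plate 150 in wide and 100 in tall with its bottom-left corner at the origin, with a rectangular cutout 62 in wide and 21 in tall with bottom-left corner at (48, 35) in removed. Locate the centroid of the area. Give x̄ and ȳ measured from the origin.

x̄ = 74.62 in, ȳ = 50.43 in

plate: A = 150 × 100 = 15000.00, centroid at (75.00, 50.00).
hole: A = −(62 × 21) = -1302.00, centroid at (79.00, 45.50).
ΣA = 13698.00 in², ΣAx̄ = 1022142.00 in³, ΣAȳ = 690759.00 in³.
x̄ = 1022142.00/13698.00 = 74.62 in; ȳ = 690759.00/13698.00 = 50.43 in.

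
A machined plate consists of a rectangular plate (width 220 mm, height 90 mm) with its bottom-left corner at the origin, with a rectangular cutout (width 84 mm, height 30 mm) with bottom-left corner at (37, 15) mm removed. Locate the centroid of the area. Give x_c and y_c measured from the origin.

plate: A = 220 × 90 = 19800.00, centroid at (110.00, 45.00).
hole: A = −(84 × 30) = -2520.00, centroid at (79.00, 30.00).
ΣA = 17280.00 mm², ΣAx_c = 1978920.00 mm³, ΣAy_c = 815400.00 mm³.
x_c = 1978920.00/17280.00 = 114.52 mm; y_c = 815400.00/17280.00 = 47.19 mm.

x_c = 114.52 mm, y_c = 47.19 mm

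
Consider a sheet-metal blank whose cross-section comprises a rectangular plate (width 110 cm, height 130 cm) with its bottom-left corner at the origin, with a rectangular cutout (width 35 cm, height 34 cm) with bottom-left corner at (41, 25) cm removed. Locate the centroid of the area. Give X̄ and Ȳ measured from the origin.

X̄ = 54.68 cm, Ȳ = 67.09 cm

plate: A = 110 × 130 = 14300.00, centroid at (55.00, 65.00).
hole: A = −(35 × 34) = -1190.00, centroid at (58.50, 42.00).
ΣA = 13110.00 cm²
ΣAX̄ = (14300.00)(55.00) + (-1190.00)(58.50) = 716885.00 cm³
ΣAȲ = (14300.00)(65.00) + (-1190.00)(42.00) = 879520.00 cm³
X̄ = 716885.00 / 13110.00 = 54.68 cm
Ȳ = 879520.00 / 13110.00 = 67.09 cm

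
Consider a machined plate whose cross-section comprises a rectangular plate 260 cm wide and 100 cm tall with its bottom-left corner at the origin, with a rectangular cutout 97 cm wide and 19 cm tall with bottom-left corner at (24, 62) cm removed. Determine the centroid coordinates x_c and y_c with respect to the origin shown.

x_c = 134.39 cm, y_c = 48.36 cm

Part | A | x̄ᵢ | ȳᵢ | A·x̄ᵢ | A·ȳᵢ
plate | 26000.00 | 130.00 | 50.00 | 3380000.00 | 1300000.00
hole | -1843.00 | 72.50 | 71.50 | -133617.50 | -131774.50
Σ | 24157.00 |  |  | 3246382.50 | 1168225.50
x_c = 3246382.50 / 24157.00 = 134.39 cm
y_c = 1168225.50 / 24157.00 = 48.36 cm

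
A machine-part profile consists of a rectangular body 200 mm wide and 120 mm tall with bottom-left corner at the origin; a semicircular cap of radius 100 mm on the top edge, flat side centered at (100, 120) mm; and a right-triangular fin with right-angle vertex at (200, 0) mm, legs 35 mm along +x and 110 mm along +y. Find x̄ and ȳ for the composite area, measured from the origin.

rectangular body: A = 200 × 120 = 24000.00, centroid at (100.00, 60.00).
semicircular top: A = ½π·100² = 15707.96, centroid at (100.00, 162.44).
triangular fin: A = ½·35·110 = 1925.00, centroid at (211.67, 36.67).
ΣA = 41632.96 mm²
ΣAx̄ = (24000.00)(100.00) + (15707.96)(100.00) + (1925.00)(211.67) = 4378254.66 mm³
ΣAȳ = (24000.00)(60.00) + (15707.96)(162.44) + (1925.00)(36.67) = 4062205.59 mm³
x̄ = 4378254.66 / 41632.96 = 105.16 mm
ȳ = 4062205.59 / 41632.96 = 97.57 mm

x̄ = 105.16 mm, ȳ = 97.57 mm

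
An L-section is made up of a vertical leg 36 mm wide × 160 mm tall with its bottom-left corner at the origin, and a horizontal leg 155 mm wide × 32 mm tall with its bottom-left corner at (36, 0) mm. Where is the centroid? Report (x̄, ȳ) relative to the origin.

x̄ = 62.19 mm, ȳ = 50.39 mm

vertical leg: A = 36 × 160 = 5760.00, centroid at (18.00, 80.00).
horizontal leg: A = 155 × 32 = 4960.00, centroid at (113.50, 16.00).
ΣA = 10720.00 mm²
ΣAx̄ = (5760.00)(18.00) + (4960.00)(113.50) = 666640.00 mm³
ΣAȳ = (5760.00)(80.00) + (4960.00)(16.00) = 540160.00 mm³
x̄ = 666640.00 / 10720.00 = 62.19 mm
ȳ = 540160.00 / 10720.00 = 50.39 mm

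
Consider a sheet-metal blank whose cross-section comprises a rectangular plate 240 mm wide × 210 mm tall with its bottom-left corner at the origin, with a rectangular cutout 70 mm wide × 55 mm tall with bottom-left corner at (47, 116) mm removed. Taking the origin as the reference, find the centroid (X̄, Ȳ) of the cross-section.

plate: A = 240 × 210 = 50400.00, centroid at (120.00, 105.00).
hole: A = −(70 × 55) = -3850.00, centroid at (82.00, 143.50).
ΣA = 46550.00 mm²
ΣAX̄ = (50400.00)(120.00) + (-3850.00)(82.00) = 5732300.00 mm³
ΣAȲ = (50400.00)(105.00) + (-3850.00)(143.50) = 4739525.00 mm³
X̄ = 5732300.00 / 46550.00 = 123.14 mm
Ȳ = 4739525.00 / 46550.00 = 101.82 mm

X̄ = 123.14 mm, Ȳ = 101.82 mm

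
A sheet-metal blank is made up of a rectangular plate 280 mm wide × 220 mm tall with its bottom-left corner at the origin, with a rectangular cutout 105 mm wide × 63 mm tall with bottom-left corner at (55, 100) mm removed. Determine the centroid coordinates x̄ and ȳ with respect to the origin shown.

Part | A | x̄ᵢ | ȳᵢ | A·x̄ᵢ | A·ȳᵢ
plate | 61600.00 | 140.00 | 110.00 | 8624000.00 | 6776000.00
hole | -6615.00 | 107.50 | 131.50 | -711112.50 | -869872.50
Σ | 54985.00 |  |  | 7912887.50 | 5906127.50
x̄ = 7912887.50 / 54985.00 = 143.91 mm
ȳ = 5906127.50 / 54985.00 = 107.41 mm

x̄ = 143.91 mm, ȳ = 107.41 mm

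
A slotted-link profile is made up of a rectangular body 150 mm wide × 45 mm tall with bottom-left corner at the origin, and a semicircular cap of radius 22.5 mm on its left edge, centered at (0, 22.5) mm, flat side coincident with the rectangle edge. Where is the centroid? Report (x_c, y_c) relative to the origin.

x_c = 66.09 mm, y_c = 22.50 mm

Part | A | x̄ᵢ | ȳᵢ | A·x̄ᵢ | A·ȳᵢ
rectangular body | 6750.00 | 75.00 | 22.50 | 506250.00 | 151875.00
semicircular end | 795.22 | -9.55 | 22.50 | -7593.75 | 17892.35
Σ | 7545.22 |  |  | 498656.25 | 169767.35
x_c = 498656.25 / 7545.22 = 66.09 mm
y_c = 169767.35 / 7545.22 = 22.50 mm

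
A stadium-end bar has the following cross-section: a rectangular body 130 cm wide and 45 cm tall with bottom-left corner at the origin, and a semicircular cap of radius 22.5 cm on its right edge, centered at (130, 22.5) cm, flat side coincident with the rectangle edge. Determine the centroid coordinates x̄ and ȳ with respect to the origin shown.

x̄ = 73.92 cm, ȳ = 22.50 cm

rectangular body: A = 130 × 45 = 5850.00, centroid at (65.00, 22.50).
semicircular end: A = ½π·22.5² = 795.22, centroid at (139.55, 22.50).
ΣA = 6645.22 cm², ΣAx̄ = 491221.78 cm³, ΣAȳ = 149517.35 cm³.
x̄ = 491221.78/6645.22 = 73.92 cm; ȳ = 149517.35/6645.22 = 22.50 cm.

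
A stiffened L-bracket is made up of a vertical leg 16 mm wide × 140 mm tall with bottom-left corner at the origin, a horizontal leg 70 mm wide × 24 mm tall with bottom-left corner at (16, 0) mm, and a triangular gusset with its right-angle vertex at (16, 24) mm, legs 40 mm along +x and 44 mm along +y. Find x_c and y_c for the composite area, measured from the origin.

x_c = 26.96 mm, y_c = 43.96 mm

Part | A | x̄ᵢ | ȳᵢ | A·x̄ᵢ | A·ȳᵢ
vertical leg | 2240.00 | 8.00 | 70.00 | 17920.00 | 156800.00
horizontal leg | 1680.00 | 51.00 | 12.00 | 85680.00 | 20160.00
gusset | 880.00 | 29.33 | 38.67 | 25813.33 | 34026.67
Σ | 4800.00 |  |  | 129413.33 | 210986.67
x_c = 129413.33 / 4800.00 = 26.96 mm
y_c = 210986.67 / 4800.00 = 43.96 mm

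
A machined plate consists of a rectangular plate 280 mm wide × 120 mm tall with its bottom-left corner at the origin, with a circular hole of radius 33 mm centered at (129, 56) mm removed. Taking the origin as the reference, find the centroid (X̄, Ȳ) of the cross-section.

plate: A = 280 × 120 = 33600.00, centroid at (140.00, 60.00).
hole: A = −π·33² = -3421.19, centroid at (129.00, 56.00).
ΣA = 30178.81 mm²
ΣAX̄ = (33600.00)(140.00) + (-3421.19)(129.00) = 4262665.92 mm³
ΣAȲ = (33600.00)(60.00) + (-3421.19)(56.00) = 1824413.11 mm³
X̄ = 4262665.92 / 30178.81 = 141.25 mm
Ȳ = 1824413.11 / 30178.81 = 60.45 mm

X̄ = 141.25 mm, Ȳ = 60.45 mm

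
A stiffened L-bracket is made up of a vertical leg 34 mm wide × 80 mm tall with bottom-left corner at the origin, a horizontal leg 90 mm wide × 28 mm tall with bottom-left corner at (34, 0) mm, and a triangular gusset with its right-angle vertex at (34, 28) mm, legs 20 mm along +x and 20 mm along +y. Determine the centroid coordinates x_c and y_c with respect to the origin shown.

x_c = 46.59 mm, y_c = 27.76 mm

vertical leg: A = 34 × 80 = 2720.00, centroid at (17.00, 40.00).
horizontal leg: A = 90 × 28 = 2520.00, centroid at (79.00, 14.00).
gusset: A = ½·20·20 = 200.00, centroid at (40.67, 34.67).
ΣA = 5440.00 mm²
ΣAx_c = (2720.00)(17.00) + (2520.00)(79.00) + (200.00)(40.67) = 253453.33 mm³
ΣAy_c = (2720.00)(40.00) + (2520.00)(14.00) + (200.00)(34.67) = 151013.33 mm³
x_c = 253453.33 / 5440.00 = 46.59 mm
y_c = 151013.33 / 5440.00 = 27.76 mm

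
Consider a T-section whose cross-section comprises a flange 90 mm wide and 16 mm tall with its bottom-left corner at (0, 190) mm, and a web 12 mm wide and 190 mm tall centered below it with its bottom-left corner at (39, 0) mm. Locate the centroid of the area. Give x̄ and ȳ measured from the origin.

x̄ = 45.00 mm, ȳ = 134.87 mm

Part | A | x̄ᵢ | ȳᵢ | A·x̄ᵢ | A·ȳᵢ
web | 2280.00 | 45.00 | 95.00 | 102600.00 | 216600.00
flange | 1440.00 | 45.00 | 198.00 | 64800.00 | 285120.00
Σ | 3720.00 |  |  | 167400.00 | 501720.00
x̄ = 167400.00 / 3720.00 = 45.00 mm
ȳ = 501720.00 / 3720.00 = 134.87 mm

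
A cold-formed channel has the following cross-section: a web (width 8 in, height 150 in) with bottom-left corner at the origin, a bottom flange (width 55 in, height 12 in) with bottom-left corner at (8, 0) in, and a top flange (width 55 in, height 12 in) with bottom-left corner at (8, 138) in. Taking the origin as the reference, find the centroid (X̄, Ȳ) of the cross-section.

X̄ = 20.50 in, Ȳ = 75.00 in

Part | A | x̄ᵢ | ȳᵢ | A·x̄ᵢ | A·ȳᵢ
web | 1200.00 | 4.00 | 75.00 | 4800.00 | 90000.00
bottom flange | 660.00 | 35.50 | 6.00 | 23430.00 | 3960.00
top flange | 660.00 | 35.50 | 144.00 | 23430.00 | 95040.00
Σ | 2520.00 |  |  | 51660.00 | 189000.00
X̄ = 51660.00 / 2520.00 = 20.50 in
Ȳ = 189000.00 / 2520.00 = 75.00 in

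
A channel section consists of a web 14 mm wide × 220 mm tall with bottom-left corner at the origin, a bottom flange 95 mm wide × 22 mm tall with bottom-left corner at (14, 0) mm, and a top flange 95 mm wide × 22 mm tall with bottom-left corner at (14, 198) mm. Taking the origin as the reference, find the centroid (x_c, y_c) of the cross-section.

Part | A | x̄ᵢ | ȳᵢ | A·x̄ᵢ | A·ȳᵢ
web | 3080.00 | 7.00 | 110.00 | 21560.00 | 338800.00
bottom flange | 2090.00 | 61.50 | 11.00 | 128535.00 | 22990.00
top flange | 2090.00 | 61.50 | 209.00 | 128535.00 | 436810.00
Σ | 7260.00 |  |  | 278630.00 | 798600.00
x_c = 278630.00 / 7260.00 = 38.38 mm
y_c = 798600.00 / 7260.00 = 110.00 mm

x_c = 38.38 mm, y_c = 110.00 mm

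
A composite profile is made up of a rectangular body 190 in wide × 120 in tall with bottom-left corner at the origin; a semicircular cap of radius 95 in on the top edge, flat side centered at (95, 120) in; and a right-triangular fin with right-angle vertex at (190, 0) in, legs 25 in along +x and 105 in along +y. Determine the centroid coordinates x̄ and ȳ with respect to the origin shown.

x̄ = 98.54 in, ȳ = 96.29 in

rectangular body: A = 190 × 120 = 22800.00, centroid at (95.00, 60.00).
semicircular top: A = ½π·95² = 14176.44, centroid at (95.00, 160.32).
triangular fin: A = ½·25·105 = 1312.50, centroid at (198.33, 35.00).
ΣA = 38288.94 in²
ΣAx̄ = (22800.00)(95.00) + (14176.44)(95.00) + (1312.50)(198.33) = 3773074.00 in³
ΣAȳ = (22800.00)(60.00) + (14176.44)(160.32) + (1312.50)(35.00) = 3686693.26 in³
x̄ = 3773074.00 / 38288.94 = 98.54 in
ȳ = 3686693.26 / 38288.94 = 96.29 in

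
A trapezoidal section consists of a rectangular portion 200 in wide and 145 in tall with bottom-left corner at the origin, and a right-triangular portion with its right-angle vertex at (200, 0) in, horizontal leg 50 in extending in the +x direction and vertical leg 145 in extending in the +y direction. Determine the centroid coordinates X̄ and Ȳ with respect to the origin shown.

Part | A | x̄ᵢ | ȳᵢ | A·x̄ᵢ | A·ȳᵢ
rectangular portion | 29000.00 | 100.00 | 72.50 | 2900000.00 | 2102500.00
triangular portion | 3625.00 | 216.67 | 48.33 | 785416.67 | 175208.33
Σ | 32625.00 |  |  | 3685416.67 | 2277708.33
X̄ = 3685416.67 / 32625.00 = 112.96 in
Ȳ = 2277708.33 / 32625.00 = 69.81 in

X̄ = 112.96 in, Ȳ = 69.81 in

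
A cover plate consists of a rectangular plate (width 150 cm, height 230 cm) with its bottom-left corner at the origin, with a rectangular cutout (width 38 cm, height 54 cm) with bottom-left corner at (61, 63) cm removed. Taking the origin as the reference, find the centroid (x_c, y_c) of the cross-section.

plate: A = 150 × 230 = 34500.00, centroid at (75.00, 115.00).
hole: A = −(38 × 54) = -2052.00, centroid at (80.00, 90.00).
ΣA = 32448.00 cm², ΣAx_c = 2423340.00 cm³, ΣAy_c = 3782820.00 cm³.
x_c = 2423340.00/32448.00 = 74.68 cm; y_c = 3782820.00/32448.00 = 116.58 cm.

x_c = 74.68 cm, y_c = 116.58 cm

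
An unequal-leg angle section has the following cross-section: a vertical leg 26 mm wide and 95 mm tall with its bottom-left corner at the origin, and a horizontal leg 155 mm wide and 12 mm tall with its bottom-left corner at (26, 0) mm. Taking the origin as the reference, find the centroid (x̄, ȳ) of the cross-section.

vertical leg: A = 26 × 95 = 2470.00, centroid at (13.00, 47.50).
horizontal leg: A = 155 × 12 = 1860.00, centroid at (103.50, 6.00).
ΣA = 4330.00 mm², ΣAx̄ = 224620.00 mm³, ΣAȳ = 128485.00 mm³.
x̄ = 224620.00/4330.00 = 51.88 mm; ȳ = 128485.00/4330.00 = 29.67 mm.

x̄ = 51.88 mm, ȳ = 29.67 mm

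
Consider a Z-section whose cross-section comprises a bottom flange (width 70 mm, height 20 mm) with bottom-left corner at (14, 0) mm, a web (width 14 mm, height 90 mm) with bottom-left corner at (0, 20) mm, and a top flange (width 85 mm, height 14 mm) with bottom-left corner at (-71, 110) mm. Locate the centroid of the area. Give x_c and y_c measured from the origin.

bottom flange: A = 70 × 20 = 1400.00, centroid at (49.00, 10.00).
web: A = 14 × 90 = 1260.00, centroid at (7.00, 65.00).
top flange: A = 85 × 14 = 1190.00, centroid at (-28.50, 117.00).
ΣA = 3850.00 mm², ΣAx_c = 43505.00 mm³, ΣAy_c = 235130.00 mm³.
x_c = 43505.00/3850.00 = 11.30 mm; y_c = 235130.00/3850.00 = 61.07 mm.

x_c = 11.30 mm, y_c = 61.07 mm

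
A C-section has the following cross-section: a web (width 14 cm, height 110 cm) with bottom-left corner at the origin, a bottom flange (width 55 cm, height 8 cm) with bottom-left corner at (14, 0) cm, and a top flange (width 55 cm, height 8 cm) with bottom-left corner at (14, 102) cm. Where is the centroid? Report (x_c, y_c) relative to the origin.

web: A = 14 × 110 = 1540.00, centroid at (7.00, 55.00).
bottom flange: A = 55 × 8 = 440.00, centroid at (41.50, 4.00).
top flange: A = 55 × 8 = 440.00, centroid at (41.50, 106.00).
ΣA = 2420.00 cm², ΣAx_c = 47300.00 cm³, ΣAy_c = 133100.00 cm³.
x_c = 47300.00/2420.00 = 19.55 cm; y_c = 133100.00/2420.00 = 55.00 cm.

x_c = 19.55 cm, y_c = 55.00 cm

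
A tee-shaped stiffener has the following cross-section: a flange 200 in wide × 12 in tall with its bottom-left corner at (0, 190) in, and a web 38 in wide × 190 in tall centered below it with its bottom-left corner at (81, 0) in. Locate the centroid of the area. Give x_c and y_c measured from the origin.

web: A = 38 × 190 = 7220.00, centroid at (100.00, 95.00).
flange: A = 200 × 12 = 2400.00, centroid at (100.00, 196.00).
ΣA = 9620.00 in²
ΣAx_c = (7220.00)(100.00) + (2400.00)(100.00) = 962000.00 in³
ΣAy_c = (7220.00)(95.00) + (2400.00)(196.00) = 1156300.00 in³
x_c = 962000.00 / 9620.00 = 100.00 in
y_c = 1156300.00 / 9620.00 = 120.20 in

x_c = 100.00 in, y_c = 120.20 in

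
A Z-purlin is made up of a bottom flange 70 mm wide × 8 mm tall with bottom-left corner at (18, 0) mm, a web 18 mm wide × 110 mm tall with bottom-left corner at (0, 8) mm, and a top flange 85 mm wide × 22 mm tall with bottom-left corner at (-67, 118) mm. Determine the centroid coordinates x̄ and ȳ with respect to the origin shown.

bottom flange: A = 70 × 8 = 560.00, centroid at (53.00, 4.00).
web: A = 18 × 110 = 1980.00, centroid at (9.00, 63.00).
top flange: A = 85 × 22 = 1870.00, centroid at (-24.50, 129.00).
ΣA = 4410.00 mm²
ΣAx̄ = (560.00)(53.00) + (1980.00)(9.00) + (1870.00)(-24.50) = 1685.00 mm³
ΣAȳ = (560.00)(4.00) + (1980.00)(63.00) + (1870.00)(129.00) = 368210.00 mm³
x̄ = 1685.00 / 4410.00 = 0.38 mm
ȳ = 368210.00 / 4410.00 = 83.49 mm

x̄ = 0.38 mm, ȳ = 83.49 mm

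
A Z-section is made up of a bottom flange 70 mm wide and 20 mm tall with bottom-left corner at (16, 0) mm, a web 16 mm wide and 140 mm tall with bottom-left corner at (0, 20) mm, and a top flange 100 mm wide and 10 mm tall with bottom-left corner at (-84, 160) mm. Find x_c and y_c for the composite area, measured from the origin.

bottom flange: A = 70 × 20 = 1400.00, centroid at (51.00, 10.00).
web: A = 16 × 140 = 2240.00, centroid at (8.00, 90.00).
top flange: A = 100 × 10 = 1000.00, centroid at (-34.00, 165.00).
ΣA = 4640.00 mm²
ΣAx_c = (1400.00)(51.00) + (2240.00)(8.00) + (1000.00)(-34.00) = 55320.00 mm³
ΣAy_c = (1400.00)(10.00) + (2240.00)(90.00) + (1000.00)(165.00) = 380600.00 mm³
x_c = 55320.00 / 4640.00 = 11.92 mm
y_c = 380600.00 / 4640.00 = 82.03 mm

x_c = 11.92 mm, y_c = 82.03 mm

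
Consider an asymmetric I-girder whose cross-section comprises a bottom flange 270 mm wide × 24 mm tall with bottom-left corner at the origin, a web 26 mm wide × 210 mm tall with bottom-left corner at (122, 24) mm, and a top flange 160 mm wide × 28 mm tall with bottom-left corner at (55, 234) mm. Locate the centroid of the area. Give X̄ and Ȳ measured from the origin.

X̄ = 135.00 mm, Ȳ = 115.29 mm

Part | A | x̄ᵢ | ȳᵢ | A·x̄ᵢ | A·ȳᵢ
bottom flange | 6480.00 | 135.00 | 12.00 | 874800.00 | 77760.00
web | 5460.00 | 135.00 | 129.00 | 737100.00 | 704340.00
top flange | 4480.00 | 135.00 | 248.00 | 604800.00 | 1111040.00
Σ | 16420.00 |  |  | 2216700.00 | 1893140.00
X̄ = 2216700.00 / 16420.00 = 135.00 mm
Ȳ = 1893140.00 / 16420.00 = 115.29 mm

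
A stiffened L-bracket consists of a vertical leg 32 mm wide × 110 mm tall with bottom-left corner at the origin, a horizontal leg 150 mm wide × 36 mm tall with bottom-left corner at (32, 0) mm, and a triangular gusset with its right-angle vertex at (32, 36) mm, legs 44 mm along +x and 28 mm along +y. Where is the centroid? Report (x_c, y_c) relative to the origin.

vertical leg: A = 32 × 110 = 3520.00, centroid at (16.00, 55.00).
horizontal leg: A = 150 × 36 = 5400.00, centroid at (107.00, 18.00).
gusset: A = ½·44·28 = 616.00, centroid at (46.67, 45.33).
ΣA = 9536.00 mm², ΣAx_c = 662866.67 mm³, ΣAy_c = 318725.33 mm³.
x_c = 662866.67/9536.00 = 69.51 mm; y_c = 318725.33/9536.00 = 33.42 mm.

x_c = 69.51 mm, y_c = 33.42 mm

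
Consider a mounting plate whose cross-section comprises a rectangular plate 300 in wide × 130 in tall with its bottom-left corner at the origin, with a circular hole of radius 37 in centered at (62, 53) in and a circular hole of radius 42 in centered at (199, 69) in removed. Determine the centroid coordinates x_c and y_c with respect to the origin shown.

plate: A = 300 × 130 = 39000.00, centroid at (150.00, 65.00).
hole 1: A = −π·37² = -4300.84, centroid at (62.00, 53.00).
hole 2: A = −π·42² = -5541.77, centroid at (199.00, 69.00).
ΣA = 29157.39 in², ΣAx_c = 4480535.78 in³, ΣAy_c = 1924673.37 in³.
x_c = 4480535.78/29157.39 = 153.67 in; y_c = 1924673.37/29157.39 = 66.01 in.

x_c = 153.67 in, y_c = 66.01 in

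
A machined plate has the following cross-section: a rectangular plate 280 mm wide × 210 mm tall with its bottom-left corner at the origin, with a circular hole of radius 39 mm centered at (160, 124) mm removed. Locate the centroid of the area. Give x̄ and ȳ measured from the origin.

plate: A = 280 × 210 = 58800.00, centroid at (140.00, 105.00).
hole: A = −π·39² = -4778.36, centroid at (160.00, 124.00).
ΣA = 54021.64 mm²
ΣAx̄ = (58800.00)(140.00) + (-4778.36)(160.00) = 7467462.01 mm³
ΣAȳ = (58800.00)(105.00) + (-4778.36)(124.00) = 5581483.06 mm³
x̄ = 7467462.01 / 54021.64 = 138.23 mm
ȳ = 5581483.06 / 54021.64 = 103.32 mm

x̄ = 138.23 mm, ȳ = 103.32 mm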